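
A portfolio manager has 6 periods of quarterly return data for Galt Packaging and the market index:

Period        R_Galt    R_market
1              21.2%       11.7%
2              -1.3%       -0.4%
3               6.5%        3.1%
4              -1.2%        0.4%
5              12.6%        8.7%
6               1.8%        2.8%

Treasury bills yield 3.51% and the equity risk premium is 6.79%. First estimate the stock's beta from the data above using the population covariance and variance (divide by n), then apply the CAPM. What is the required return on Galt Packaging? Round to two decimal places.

15.86%

Mean R_i = (21.2 − 1.3 + 6.5 − 1.2 + 12.6 + 1.8) / 6 = 6.6000%
Mean R_m = (11.7 − 0.4 + 3.1 + 0.4 + 8.7 + 2.8) / 6 = 4.3833%
Σ(R_i − R̄_i)(R_m − R̄_m) = 209.3100  ⇒  Cov = 209.3100 / 6 = 34.8850
Σ(R_m − R̄_m)² = 115.0683  ⇒  Var(R_m) = 115.0683 / 6 = 19.1781
β = Cov / Var(R_m) = 34.8850 / 19.1781 = 1.8190
E(R) = R_f + β × MRP = 3.51% + 1.8190 × 6.79% = 15.86%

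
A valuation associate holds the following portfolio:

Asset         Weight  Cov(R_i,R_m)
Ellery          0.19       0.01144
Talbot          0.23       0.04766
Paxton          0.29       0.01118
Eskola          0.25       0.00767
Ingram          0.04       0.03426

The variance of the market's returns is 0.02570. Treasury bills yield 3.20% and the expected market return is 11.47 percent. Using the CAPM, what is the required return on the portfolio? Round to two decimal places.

9.53%

β_Ellery = 0.01144 / 0.02570 = 0.4451
β_Talbot = 0.04766 / 0.02570 = 1.8545
β_Paxton = 0.01118 / 0.02570 = 0.4350
β_Eskola = 0.00767 / 0.02570 = 0.2984
β_Ingram = 0.03426 / 0.02570 = 1.3331
β_P = Σ w_i β_i = 0.19×0.4451 + 0.23×1.8545 + 0.29×0.4350 + 0.25×0.2984 + 0.04×1.3331 = 0.7652
MRP = 11.47% − 3.20% = 8.27%
E(R_P) = R_f + β_P × MRP = 3.20% + 0.7652 × 8.27% = 9.53%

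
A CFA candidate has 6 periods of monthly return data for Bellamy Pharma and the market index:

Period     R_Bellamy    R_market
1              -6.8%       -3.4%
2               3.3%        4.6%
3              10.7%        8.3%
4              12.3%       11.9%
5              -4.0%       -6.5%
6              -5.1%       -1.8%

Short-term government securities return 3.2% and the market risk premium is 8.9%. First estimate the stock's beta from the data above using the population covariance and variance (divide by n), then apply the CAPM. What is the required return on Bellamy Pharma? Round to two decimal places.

Mean R_i = (-6.8 + 3.3 + 10.7 + 12.3 − 4.0 − 5.1) / 6 = 1.7333%
Mean R_m = (-3.4 + 4.6 + 8.3 + 11.9 − 6.5 − 1.8) / 6 = 2.1833%
Σ(R_i − R̄_i)(R_m − R̄_m) = 285.9533  ⇒  Cov = 285.9533 / 6 = 47.6589
Σ(R_m − R̄_m)² = 260.1083  ⇒  Var(R_m) = 260.1083 / 6 = 43.3514
β = Cov / Var(R_m) = 47.6589 / 43.3514 = 1.0994
E(R) = R_f + β × MRP = 3.2% + 1.0994 × 8.9% = 12.98%

12.98%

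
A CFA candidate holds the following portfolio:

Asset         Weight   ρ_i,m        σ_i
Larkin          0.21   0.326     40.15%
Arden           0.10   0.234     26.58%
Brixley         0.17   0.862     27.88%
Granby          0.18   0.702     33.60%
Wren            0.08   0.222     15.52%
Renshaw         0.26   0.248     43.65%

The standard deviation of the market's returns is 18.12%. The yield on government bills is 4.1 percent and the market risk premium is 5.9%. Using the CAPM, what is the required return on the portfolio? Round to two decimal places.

β_Larkin = 0.326 × 40.15% / 18.12% = 0.7223
β_Arden = 0.234 × 26.58% / 18.12% = 0.3433
β_Brixley = 0.862 × 27.88% / 18.12% = 1.3263
β_Granby = 0.702 × 33.60% / 18.12% = 1.3017
β_Wren = 0.222 × 15.52% / 18.12% = 0.1901
β_Renshaw = 0.248 × 43.65% / 18.12% = 0.5974
β_P = Σ w_i β_i = 0.21×0.7223 + 0.10×0.3433 + 0.17×1.3263 + 0.18×1.3017 + 0.08×0.1901 + 0.26×0.5974 = 0.8163
E(R_P) = R_f + β_P × MRP = 4.1% + 0.8163 × 5.9% = 8.92%

8.92%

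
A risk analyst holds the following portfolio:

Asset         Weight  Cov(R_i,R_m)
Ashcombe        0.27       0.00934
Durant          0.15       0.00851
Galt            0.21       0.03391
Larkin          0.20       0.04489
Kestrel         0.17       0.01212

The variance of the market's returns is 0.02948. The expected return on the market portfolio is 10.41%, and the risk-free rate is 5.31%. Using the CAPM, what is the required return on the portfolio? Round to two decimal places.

β_Ashcombe = 0.00934 / 0.02948 = 0.3168
β_Durant = 0.00851 / 0.02948 = 0.2887
β_Galt = 0.03391 / 0.02948 = 1.1503
β_Larkin = 0.04489 / 0.02948 = 1.5227
β_Kestrel = 0.01212 / 0.02948 = 0.4111
β_P = Σ w_i β_i = 0.27×0.3168 + 0.15×0.2887 + 0.21×1.1503 + 0.20×1.5227 + 0.17×0.4111 = 0.7448
MRP = 10.41% − 5.31% = 5.10%
E(R_P) = R_f + β_P × MRP = 5.31% + 0.7448 × 5.10% = 9.11%

9.11%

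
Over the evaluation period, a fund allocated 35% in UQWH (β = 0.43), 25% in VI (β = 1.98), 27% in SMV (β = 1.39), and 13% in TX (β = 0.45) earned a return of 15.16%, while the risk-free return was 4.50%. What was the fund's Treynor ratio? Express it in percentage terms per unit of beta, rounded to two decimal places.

β_P = 0.35×0.43 + 0.25×1.98 + 0.27×1.39 + 0.13×0.45 = 1.0793
Treynor = (R_P − R_f) / β_P = (15.16% − 4.50%) / 1.0793 = 10.66% / 1.0793 = 9.88%

9.88%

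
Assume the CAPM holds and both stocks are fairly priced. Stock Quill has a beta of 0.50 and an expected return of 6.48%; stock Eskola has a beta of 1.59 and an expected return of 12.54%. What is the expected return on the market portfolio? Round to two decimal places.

Both satisfy E(R) = R_f + β·MRP, so the slope of the SML is
MRP = (12.54% − 6.48%) / (1.59 − 0.50) = 6.06% / 1.09 = 5.5596%
R_f = E(R_Quill) − β_Quill·MRP = 6.48% − 0.50 × 5.5596% = 3.7002%
E(R_m) = R_f + MRP = 3.7002% + 5.5596% = 9.26%

9.26%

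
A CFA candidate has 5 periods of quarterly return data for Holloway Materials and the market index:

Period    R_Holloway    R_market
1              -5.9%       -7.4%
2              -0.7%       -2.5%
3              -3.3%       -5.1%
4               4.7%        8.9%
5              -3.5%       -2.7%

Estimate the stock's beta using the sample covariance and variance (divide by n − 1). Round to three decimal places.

0.621

Mean R_i = (-5.9 − 0.7 − 3.3 + 4.7 − 3.5) / 5 = -1.7400%
Mean R_m = (-7.4 − 2.5 − 5.1 + 8.9 − 2.7) / 5 = -1.7600%
Σ(R_i − R̄_i)(R_m − R̄_m) = 98.2080  ⇒  Cov = 98.2080 / 4 = 24.5520
Σ(R_m − R̄_m)² = 158.0320  ⇒  Var(R_m) = 158.0320 / 4 = 39.5080
β = Cov / Var(R_m) = 24.5520 / 39.5080 = 0.6214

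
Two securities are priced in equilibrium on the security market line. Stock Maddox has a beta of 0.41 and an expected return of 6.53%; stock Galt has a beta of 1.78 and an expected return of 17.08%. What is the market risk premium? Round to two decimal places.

7.70%

Both satisfy E(R) = R_f + β·MRP, so the slope of the SML is
MRP = (17.08% − 6.53%) / (1.78 − 0.41) = 10.55% / 1.37 = 7.7007%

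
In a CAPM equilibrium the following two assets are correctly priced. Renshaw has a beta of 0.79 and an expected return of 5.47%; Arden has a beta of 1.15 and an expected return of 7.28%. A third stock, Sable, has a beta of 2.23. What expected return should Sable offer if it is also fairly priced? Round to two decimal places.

12.71%

MRP (SML slope) = (7.28% − 5.47%) / (1.15 − 0.79) = 1.81% / 0.36 = 5.0278%
R_f (intercept) = 5.47% − 0.79 × 5.0278% = 1.4980%
E(R_Sable) = R_f + β × MRP = 1.4980% + 2.23 × 5.0278% = 12.71%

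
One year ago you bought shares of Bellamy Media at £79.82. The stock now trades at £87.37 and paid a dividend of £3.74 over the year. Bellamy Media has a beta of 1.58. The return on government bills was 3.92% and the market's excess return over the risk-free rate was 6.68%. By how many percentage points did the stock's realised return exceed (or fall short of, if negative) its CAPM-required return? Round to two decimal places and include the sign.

Realised HPR = (P1 + D1 − P0) / P0 = (87.37 + 3.74 − 79.82) / 79.82 = 11.29 / 79.82 = 14.1443%
CAPM required = R_f + β·MRP = 3.92% + 1.58 × 6.68% = 14.4744%
α = realised − required = 14.1443% − 14.4744% = -0.33%

-0.33%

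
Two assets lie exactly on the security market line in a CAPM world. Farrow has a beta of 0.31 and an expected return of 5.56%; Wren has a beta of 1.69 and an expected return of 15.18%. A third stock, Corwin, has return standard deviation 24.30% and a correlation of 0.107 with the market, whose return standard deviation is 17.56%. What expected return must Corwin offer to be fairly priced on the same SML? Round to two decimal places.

MRP = (15.18% − 5.56%) / (1.69 − 0.31) = 6.9710%
R_f = 5.56% − 0.31 × 6.9710% = 3.3990%
β_Corwin = ρ·σ_i/σ_m = 0.107 × 24.30 / 17.56 = 0.1481
E(R_Corwin) = R_f + β × MRP = 3.3990% + 0.1481 × 6.9710% = 4.43%

4.43%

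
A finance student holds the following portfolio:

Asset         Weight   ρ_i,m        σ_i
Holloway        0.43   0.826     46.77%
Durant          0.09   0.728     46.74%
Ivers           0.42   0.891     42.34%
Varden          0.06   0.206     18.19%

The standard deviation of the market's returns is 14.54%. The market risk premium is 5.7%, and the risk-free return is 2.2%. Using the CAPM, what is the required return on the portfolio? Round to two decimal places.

β_Holloway = 0.826 × 46.77% / 14.54% = 2.6569
β_Durant = 0.728 × 46.74% / 14.54% = 2.3402
β_Ivers = 0.891 × 42.34% / 14.54% = 2.5946
β_Varden = 0.206 × 18.19% / 14.54% = 0.2577
β_P = Σ w_i β_i = 0.43×2.6569 + 0.09×2.3402 + 0.42×2.5946 + 0.06×0.2577 = 2.4583
E(R_P) = R_f + β_P × MRP = 2.2% + 2.4583 × 5.7% = 16.21%

16.21%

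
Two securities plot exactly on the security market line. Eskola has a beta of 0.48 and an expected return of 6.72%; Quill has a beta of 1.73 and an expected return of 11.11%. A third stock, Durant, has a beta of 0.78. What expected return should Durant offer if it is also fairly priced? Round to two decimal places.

MRP (SML slope) = (11.11% − 6.72%) / (1.73 − 0.48) = 4.39% / 1.25 = 3.5120%
R_f (intercept) = 6.72% − 0.48 × 3.5120% = 5.0342%
E(R_Durant) = R_f + β × MRP = 5.0342% + 0.78 × 3.5120% = 7.77%

7.77%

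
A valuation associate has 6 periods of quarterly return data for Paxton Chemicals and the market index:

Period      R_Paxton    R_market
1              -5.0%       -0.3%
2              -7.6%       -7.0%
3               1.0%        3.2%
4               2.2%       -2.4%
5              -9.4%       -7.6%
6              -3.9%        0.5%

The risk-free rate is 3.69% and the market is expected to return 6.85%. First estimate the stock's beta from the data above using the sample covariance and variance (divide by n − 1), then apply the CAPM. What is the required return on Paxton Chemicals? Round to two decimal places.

Mean R_i = (-5.0 − 7.6 + 1.0 + 2.2 − 9.4 − 3.9) / 6 = -3.7833%
Mean R_m = (-0.3 − 7.0 + 3.2 − 2.4 − 7.6 + 0.5) / 6 = -2.2667%
Σ(R_i − R̄_i)(R_m − R̄_m) = 70.6567  ⇒  Cov = 70.6567 / 5 = 14.1313
Σ(R_m − R̄_m)² = 92.2733  ⇒  Var(R_m) = 92.2733 / 5 = 18.4547
β = Cov / Var(R_m) = 14.1313 / 18.4547 = 0.7657
MRP = 6.85% − 3.69% = 3.16%
E(R) = R_f + β × MRP = 3.69% + 0.7657 × 3.16% = 6.11%

6.11%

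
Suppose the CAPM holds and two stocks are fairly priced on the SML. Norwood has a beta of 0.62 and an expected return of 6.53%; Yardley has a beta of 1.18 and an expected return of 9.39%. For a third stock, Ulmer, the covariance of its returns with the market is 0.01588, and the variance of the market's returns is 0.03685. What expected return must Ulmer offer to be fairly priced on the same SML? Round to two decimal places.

5.56%

MRP = (9.39% − 6.53%) / (1.18 − 0.62) = 5.1071%
R_f = 6.53% − 0.62 × 5.1071% = 3.3636%
β_Ulmer = Cov / Var(R_m) = 0.01588 / 0.03685 = 0.4309
E(R_Ulmer) = R_f + β × MRP = 3.3636% + 0.4309 × 5.1071% = 5.56%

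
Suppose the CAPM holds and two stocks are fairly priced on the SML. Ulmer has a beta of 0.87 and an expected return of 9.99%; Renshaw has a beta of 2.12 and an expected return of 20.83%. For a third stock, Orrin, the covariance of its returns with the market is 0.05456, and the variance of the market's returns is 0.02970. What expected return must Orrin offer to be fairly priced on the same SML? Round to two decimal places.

MRP = (20.83% − 9.99%) / (2.12 − 0.87) = 8.6720%
R_f = 9.99% − 0.87 × 8.6720% = 2.4454%
β_Orrin = Cov / Var(R_m) = 0.05456 / 0.02970 = 1.8370
E(R_Orrin) = R_f + β × MRP = 2.4454% + 1.8370 × 8.6720% = 18.38%

18.38%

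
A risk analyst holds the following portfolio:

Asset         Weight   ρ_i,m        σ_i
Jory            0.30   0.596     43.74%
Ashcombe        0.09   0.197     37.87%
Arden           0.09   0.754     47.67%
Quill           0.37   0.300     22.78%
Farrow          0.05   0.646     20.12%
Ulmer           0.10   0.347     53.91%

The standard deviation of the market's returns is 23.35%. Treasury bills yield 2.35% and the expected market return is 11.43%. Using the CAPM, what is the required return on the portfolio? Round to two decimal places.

8.87%

β_Jory = 0.596 × 43.74% / 23.35% = 1.1164
β_Ashcombe = 0.197 × 37.87% / 23.35% = 0.3195
β_Arden = 0.754 × 47.67% / 23.35% = 1.5393
β_Quill = 0.300 × 22.78% / 23.35% = 0.2927
β_Farrow = 0.646 × 20.12% / 23.35% = 0.5566
β_Ulmer = 0.347 × 53.91% / 23.35% = 0.8011
β_P = Σ w_i β_i = 0.30×1.1164 + 0.09×0.3195 + 0.09×1.5393 + 0.37×0.2927 + 0.05×0.5566 + 0.10×0.8011 = 0.7185
MRP = 11.43% − 2.35% = 9.08%
E(R_P) = R_f + β_P × MRP = 2.35% + 0.7185 × 9.08% = 8.87%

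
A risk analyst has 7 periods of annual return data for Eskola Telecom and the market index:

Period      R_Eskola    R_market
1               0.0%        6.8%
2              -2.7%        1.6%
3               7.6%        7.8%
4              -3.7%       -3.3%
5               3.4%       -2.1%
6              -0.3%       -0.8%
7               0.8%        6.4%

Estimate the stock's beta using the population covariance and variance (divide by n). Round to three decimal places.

Mean R_i = (0.0 − 2.7 + 7.6 − 3.7 + 3.4 − 0.3 + 0.8) / 7 = 0.7286%
Mean R_m = (6.8 + 1.6 + 7.8 − 3.3 − 2.1 − 0.8 + 6.4) / 7 = 2.3429%
Σ(R_i − R̄_i)(R_m − R̄_m) = 53.4414  ⇒  Cov = 53.4414 / 7 = 7.6345
Σ(R_m − R̄_m)² = 128.1171  ⇒  Var(R_m) = 128.1171 / 7 = 18.3024
β = Cov / Var(R_m) = 7.6345 / 18.3024 = 0.4171

0.417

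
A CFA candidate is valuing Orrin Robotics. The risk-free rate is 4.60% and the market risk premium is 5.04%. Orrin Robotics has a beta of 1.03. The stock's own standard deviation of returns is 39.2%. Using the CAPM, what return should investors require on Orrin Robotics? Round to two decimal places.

9.79%

E(R) = R_f + β × MRP = 4.60% + 1.03 × 5.04% = 9.79%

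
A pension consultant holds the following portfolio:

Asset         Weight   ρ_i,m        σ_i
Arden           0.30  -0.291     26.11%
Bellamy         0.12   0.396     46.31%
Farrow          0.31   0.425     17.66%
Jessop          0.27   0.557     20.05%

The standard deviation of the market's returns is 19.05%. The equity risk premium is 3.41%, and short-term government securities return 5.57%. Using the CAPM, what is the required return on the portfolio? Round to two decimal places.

β_Arden = -0.291 × 26.11% / 19.05% = -0.3988
β_Bellamy = 0.396 × 46.31% / 19.05% = 0.9627
β_Farrow = 0.425 × 17.66% / 19.05% = 0.3940
β_Jessop = 0.557 × 20.05% / 19.05% = 0.5862
β_P = Σ w_i β_i = 0.30×-0.3988 + 0.12×0.9627 + 0.31×0.3940 + 0.27×0.5862 = 0.2763
E(R_P) = R_f + β_P × MRP = 5.57% + 0.2763 × 3.41% = 6.51%

6.51%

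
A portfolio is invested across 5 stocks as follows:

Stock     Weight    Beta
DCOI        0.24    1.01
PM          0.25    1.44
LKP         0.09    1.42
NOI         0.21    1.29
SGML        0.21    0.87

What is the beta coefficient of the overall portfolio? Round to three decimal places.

1.184

β_P = Σ w_i β_i = 0.24×1.01 + 0.25×1.44 + 0.09×1.42 + 0.21×1.29 + 0.21×0.87 = 1.1838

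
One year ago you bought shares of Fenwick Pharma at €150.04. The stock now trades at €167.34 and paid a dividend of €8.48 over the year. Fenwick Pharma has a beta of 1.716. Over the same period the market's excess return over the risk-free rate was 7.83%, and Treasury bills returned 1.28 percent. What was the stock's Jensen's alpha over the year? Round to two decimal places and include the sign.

+2.47%

Realised HPR = (P1 + D1 − P0) / P0 = (167.34 + 8.48 − 150.04) / 150.04 = 25.78 / 150.04 = 17.1821%
CAPM required = R_f + β·MRP = 1.28% + 1.716 × 7.83% = 14.71628%
α = realised − required = 17.1821% − 14.71628% = +2.47%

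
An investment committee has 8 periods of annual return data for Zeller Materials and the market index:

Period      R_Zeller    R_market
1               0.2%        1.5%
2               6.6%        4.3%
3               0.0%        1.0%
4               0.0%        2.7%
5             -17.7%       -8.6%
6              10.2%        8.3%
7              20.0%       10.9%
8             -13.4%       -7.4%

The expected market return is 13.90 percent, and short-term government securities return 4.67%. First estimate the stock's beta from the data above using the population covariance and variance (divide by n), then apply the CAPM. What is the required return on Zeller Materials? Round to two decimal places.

20.94%

Mean R_i = (0.2 + 6.6 + 0.0 + 0.0 − 17.7 + 10.2 + 20.0 − 13.4) / 8 = 0.7375%
Mean R_m = (1.5 + 4.3 + 1.0 + 2.7 − 8.6 + 8.3 + 10.9 − 7.4) / 8 = 1.5875%
Σ(R_i − R̄_i)(R_m − R̄_m) = 573.3538  ⇒  Cov = 573.3538 / 8 = 71.6692
Σ(R_m − R̄_m)² = 325.2888  ⇒  Var(R_m) = 325.2888 / 8 = 40.6611
β = Cov / Var(R_m) = 71.6692 / 40.6611 = 1.7626
MRP = 13.90% − 4.67% = 9.23%
E(R) = R_f + β × MRP = 4.67% + 1.7626 × 9.23% = 20.94%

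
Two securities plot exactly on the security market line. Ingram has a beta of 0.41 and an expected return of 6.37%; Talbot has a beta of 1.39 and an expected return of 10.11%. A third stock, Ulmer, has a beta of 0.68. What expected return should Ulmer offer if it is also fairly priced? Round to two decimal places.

7.40%

MRP (SML slope) = (10.11% − 6.37%) / (1.39 − 0.41) = 3.74% / 0.98 = 3.8163%
R_f (intercept) = 6.37% − 0.41 × 3.8163% = 4.8053%
E(R_Ulmer) = R_f + β × MRP = 4.8053% + 0.68 × 3.8163% = 7.40%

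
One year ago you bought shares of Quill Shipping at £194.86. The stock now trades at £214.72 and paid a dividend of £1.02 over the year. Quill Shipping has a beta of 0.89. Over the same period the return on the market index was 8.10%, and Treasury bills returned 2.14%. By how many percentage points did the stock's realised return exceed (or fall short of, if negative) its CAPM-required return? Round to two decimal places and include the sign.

Realised HPR = (P1 + D1 − P0) / P0 = (214.72 + 1.02 − 194.86) / 194.86 = 20.88 / 194.86 = 10.7154%
MRP = 8.10% − 2.14% = 5.96%
CAPM required = R_f + β·MRP = 2.14% + 0.89 × 5.96% = 7.4444%
α = realised − required = 10.7154% − 7.4444% = +3.27%

+3.27%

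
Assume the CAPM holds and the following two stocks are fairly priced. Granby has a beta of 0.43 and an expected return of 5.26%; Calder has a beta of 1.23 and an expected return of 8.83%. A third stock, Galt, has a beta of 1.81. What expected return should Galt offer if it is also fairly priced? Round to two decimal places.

MRP (SML slope) = (8.83% − 5.26%) / (1.23 − 0.43) = 3.57% / 0.80 = 4.4625%
R_f (intercept) = 5.26% − 0.43 × 4.4625% = 3.3411%
E(R_Galt) = R_f + β × MRP = 3.3411% + 1.81 × 4.4625% = 11.42%

11.42%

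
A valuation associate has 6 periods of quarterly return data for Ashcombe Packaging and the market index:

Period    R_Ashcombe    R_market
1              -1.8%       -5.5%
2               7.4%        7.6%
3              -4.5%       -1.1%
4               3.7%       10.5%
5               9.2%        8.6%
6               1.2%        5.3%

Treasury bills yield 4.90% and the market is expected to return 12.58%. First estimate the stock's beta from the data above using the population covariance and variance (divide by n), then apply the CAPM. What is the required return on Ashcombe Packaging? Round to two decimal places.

Mean R_i = (-1.8 + 7.4 − 4.5 + 3.7 + 9.2 + 1.2) / 6 = 2.5333%
Mean R_m = (-5.5 + 7.6 − 1.1 + 10.5 + 8.6 + 5.3) / 6 = 4.2333%
Σ(R_i − R̄_i)(R_m − R̄_m) = 131.0733  ⇒  Cov = 131.0733 / 6 = 21.8456
Σ(R_m − R̄_m)² = 193.9933  ⇒  Var(R_m) = 193.9933 / 6 = 32.3322
β = Cov / Var(R_m) = 21.8456 / 32.3322 = 0.6757
MRP = 12.58% − 4.90% = 7.68%
E(R) = R_f + β × MRP = 4.90% + 0.6757 × 7.68% = 10.09%

10.09%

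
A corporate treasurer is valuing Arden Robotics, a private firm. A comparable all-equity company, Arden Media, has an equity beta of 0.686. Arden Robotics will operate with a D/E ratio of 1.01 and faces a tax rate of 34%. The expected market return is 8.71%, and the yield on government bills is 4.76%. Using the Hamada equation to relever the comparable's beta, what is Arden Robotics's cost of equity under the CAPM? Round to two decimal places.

β_L = β_U × [1 + (1 − t)(D/E)] = 0.686 × [1 + (1 − 0.34) × 1.01]
    = 0.686 × [1 + 0.66 × 1.01] = 0.686 × 1.6666 = 1.1433
MRP = 8.71% − 4.76% = 3.95%
E(R) = R_f + β_L × MRP = 4.76% + 1.1433 × 3.95% = 9.28%

9.28%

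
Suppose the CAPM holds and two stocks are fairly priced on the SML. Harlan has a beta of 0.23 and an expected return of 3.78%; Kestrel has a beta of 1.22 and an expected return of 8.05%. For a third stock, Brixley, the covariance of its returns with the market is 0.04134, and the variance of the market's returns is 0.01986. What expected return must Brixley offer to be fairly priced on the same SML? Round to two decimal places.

MRP = (8.05% − 3.78%) / (1.22 − 0.23) = 4.3131%
R_f = 3.78% − 0.23 × 4.3131% = 2.7880%
β_Brixley = Cov / Var(R_m) = 0.04134 / 0.01986 = 2.0816
E(R_Brixley) = R_f + β × MRP = 2.7880% + 2.0816 × 4.3131% = 11.77%

11.77%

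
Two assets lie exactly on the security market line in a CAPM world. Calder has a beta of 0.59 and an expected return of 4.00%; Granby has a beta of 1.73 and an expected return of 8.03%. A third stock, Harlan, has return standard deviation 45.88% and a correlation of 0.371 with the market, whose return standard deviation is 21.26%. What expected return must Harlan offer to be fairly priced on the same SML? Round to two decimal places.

MRP = (8.03% − 4.00%) / (1.73 − 0.59) = 3.5351%
R_f = 4.00% − 0.59 × 3.5351% = 1.9143%
β_Harlan = ρ·σ_i/σ_m = 0.371 × 45.88 / 21.26 = 0.8006
E(R_Harlan) = R_f + β × MRP = 1.9143% + 0.8006 × 3.5351% = 4.74%

4.74%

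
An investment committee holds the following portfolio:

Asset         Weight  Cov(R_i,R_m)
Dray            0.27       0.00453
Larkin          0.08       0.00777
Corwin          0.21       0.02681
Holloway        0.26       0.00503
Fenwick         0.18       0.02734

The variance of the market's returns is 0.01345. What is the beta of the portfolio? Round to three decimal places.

β_Dray = 0.00453 / 0.01345 = 0.3368
β_Larkin = 0.00777 / 0.01345 = 0.5777
β_Corwin = 0.02681 / 0.01345 = 1.9933
β_Holloway = 0.00503 / 0.01345 = 0.3740
β_Fenwick = 0.02734 / 0.01345 = 2.0327
β_P = Σ w_i β_i = 0.27×0.3368 + 0.08×0.5777 + 0.21×1.9933 + 0.26×0.3740 + 0.18×2.0327 = 1.0189

1.019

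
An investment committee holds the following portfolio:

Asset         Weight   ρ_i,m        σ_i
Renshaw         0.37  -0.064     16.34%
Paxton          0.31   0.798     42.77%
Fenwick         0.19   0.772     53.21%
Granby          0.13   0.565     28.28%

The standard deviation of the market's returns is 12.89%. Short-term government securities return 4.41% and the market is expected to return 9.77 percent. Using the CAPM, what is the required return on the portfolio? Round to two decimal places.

12.76%

β_Renshaw = -0.064 × 16.34% / 12.89% = -0.0811
β_Paxton = 0.798 × 42.77% / 12.89% = 2.6478
β_Fenwick = 0.772 × 53.21% / 12.89% = 3.1868
β_Granby = 0.565 × 28.28% / 12.89% = 1.2396
β_P = Σ w_i β_i = 0.37×-0.0811 + 0.31×2.6478 + 0.19×3.1868 + 0.13×1.2396 = 1.5575
MRP = 9.77% − 4.41% = 5.36%
E(R_P) = R_f + β_P × MRP = 4.41% + 1.5575 × 5.36% = 12.76%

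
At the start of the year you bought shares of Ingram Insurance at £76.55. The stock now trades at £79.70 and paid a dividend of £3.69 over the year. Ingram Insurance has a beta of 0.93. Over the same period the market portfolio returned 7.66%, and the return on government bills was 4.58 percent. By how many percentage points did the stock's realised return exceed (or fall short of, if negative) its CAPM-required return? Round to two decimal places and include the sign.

+1.49%

Realised HPR = (P1 + D1 − P0) / P0 = (79.70 + 3.69 − 76.55) / 76.55 = 6.84 / 76.55 = 8.9353%
MRP = 7.66% − 4.58% = 3.08%
CAPM required = R_f + β·MRP = 4.58% + 0.93 × 3.08% = 7.4444%
α = realised − required = 8.9353% − 7.4444% = +1.49%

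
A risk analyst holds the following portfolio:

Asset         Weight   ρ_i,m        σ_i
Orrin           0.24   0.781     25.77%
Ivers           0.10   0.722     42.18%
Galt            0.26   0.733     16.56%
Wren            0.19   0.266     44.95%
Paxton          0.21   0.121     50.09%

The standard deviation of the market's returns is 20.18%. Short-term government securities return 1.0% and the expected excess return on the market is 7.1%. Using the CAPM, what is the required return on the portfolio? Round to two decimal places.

β_Orrin = 0.781 × 25.77% / 20.18% = 0.9973
β_Ivers = 0.722 × 42.18% / 20.18% = 1.5091
β_Galt = 0.733 × 16.56% / 20.18% = 0.6015
β_Wren = 0.266 × 44.95% / 20.18% = 0.5925
β_Paxton = 0.121 × 50.09% / 20.18% = 0.3003
β_P = Σ w_i β_i = 0.24×0.9973 + 0.10×1.5091 + 0.26×0.6015 + 0.19×0.5925 + 0.21×0.3003 = 0.7223
E(R_P) = R_f + β_P × MRP = 1.0% + 0.7223 × 7.1% = 6.13%

6.13%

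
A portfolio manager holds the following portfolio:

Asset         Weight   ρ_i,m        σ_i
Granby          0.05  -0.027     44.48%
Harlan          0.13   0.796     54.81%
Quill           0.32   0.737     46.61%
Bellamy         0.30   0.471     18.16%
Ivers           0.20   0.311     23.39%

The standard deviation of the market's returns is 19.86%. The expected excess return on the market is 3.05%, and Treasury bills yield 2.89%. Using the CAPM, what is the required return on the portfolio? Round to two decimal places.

β_Granby = -0.027 × 44.48% / 19.86% = -0.0605
β_Harlan = 0.796 × 54.81% / 19.86% = 2.1968
β_Quill = 0.737 × 46.61% / 19.86% = 1.7297
β_Bellamy = 0.471 × 18.16% / 19.86% = 0.4307
β_Ivers = 0.311 × 23.39% / 19.86% = 0.3663
β_P = Σ w_i β_i = 0.05×-0.0605 + 0.13×2.1968 + 0.32×1.7297 + 0.30×0.4307 + 0.20×0.3663 = 1.0385
E(R_P) = R_f + β_P × MRP = 2.89% + 1.0385 × 3.05% = 6.06%

6.06%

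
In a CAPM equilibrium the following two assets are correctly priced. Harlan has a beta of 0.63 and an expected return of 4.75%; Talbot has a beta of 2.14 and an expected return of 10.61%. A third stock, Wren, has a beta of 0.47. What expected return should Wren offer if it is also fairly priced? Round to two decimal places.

4.13%

MRP (SML slope) = (10.61% − 4.75%) / (2.14 − 0.63) = 5.86% / 1.51 = 3.8808%
R_f (intercept) = 4.75% − 0.63 × 3.8808% = 2.3051%
E(R_Wren) = R_f + β × MRP = 2.3051% + 0.47 × 3.8808% = 4.13%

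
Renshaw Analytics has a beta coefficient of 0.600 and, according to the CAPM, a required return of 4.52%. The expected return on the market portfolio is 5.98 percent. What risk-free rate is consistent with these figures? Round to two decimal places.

E(R) = R_f + β(E(R_m) − R_f) = R_f(1 − β) + β·E(R_m)
4.52% = R_f × (1 − 0.600) + 0.600 × 5.98%
4.52% = R_f × 0.400 + 3.58800%
R_f = (4.52% − 3.58800%) / 0.400 = 2.33%

2.33%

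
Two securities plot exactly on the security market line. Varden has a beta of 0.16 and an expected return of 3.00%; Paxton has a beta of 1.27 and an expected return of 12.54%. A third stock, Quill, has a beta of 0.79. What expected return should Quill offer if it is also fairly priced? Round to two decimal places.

8.41%

MRP (SML slope) = (12.54% − 3.00%) / (1.27 − 0.16) = 9.54% / 1.11 = 8.5946%
R_f (intercept) = 3.00% − 0.16 × 8.5946% = 1.6249%
E(R_Quill) = R_f + β × MRP = 1.6249% + 0.79 × 8.5946% = 8.41%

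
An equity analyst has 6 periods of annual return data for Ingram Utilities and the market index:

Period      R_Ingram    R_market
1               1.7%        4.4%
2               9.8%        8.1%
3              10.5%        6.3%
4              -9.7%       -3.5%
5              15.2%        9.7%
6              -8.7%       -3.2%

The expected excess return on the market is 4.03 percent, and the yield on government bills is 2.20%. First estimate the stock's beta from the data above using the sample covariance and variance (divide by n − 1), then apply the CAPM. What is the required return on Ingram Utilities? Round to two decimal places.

9.51%

Mean R_i = (1.7 + 9.8 + 10.5 − 9.7 + 15.2 − 8.7) / 6 = 3.1333%
Mean R_m = (4.4 + 8.1 + 6.3 − 3.5 + 9.7 − 3.2) / 6 = 3.6333%
Σ(R_i − R̄_i)(R_m − R̄_m) = 293.9333  ⇒  Cov = 293.9333 / 5 = 58.7867
Σ(R_m − R̄_m)² = 162.0333  ⇒  Var(R_m) = 162.0333 / 5 = 32.4067
β = Cov / Var(R_m) = 58.7867 / 32.4067 = 1.8140
E(R) = R_f + β × MRP = 2.20% + 1.8140 × 4.03% = 9.51%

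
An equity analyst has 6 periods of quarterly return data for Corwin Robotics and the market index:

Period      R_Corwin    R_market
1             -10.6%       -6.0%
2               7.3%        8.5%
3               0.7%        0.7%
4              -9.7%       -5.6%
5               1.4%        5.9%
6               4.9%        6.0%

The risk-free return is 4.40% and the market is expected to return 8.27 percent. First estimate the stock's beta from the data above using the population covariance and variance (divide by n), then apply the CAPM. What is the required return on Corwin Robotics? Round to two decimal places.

Mean R_i = (-10.6 + 7.3 + 0.7 − 9.7 + 1.4 + 4.9) / 6 = -1.0000%
Mean R_m = (-6.0 + 8.5 + 0.7 − 5.6 + 5.9 + 6.0) / 6 = 1.5833%
Σ(R_i − R̄_i)(R_m − R̄_m) = 227.6200  ⇒  Cov = 227.6200 / 6 = 37.9367
Σ(R_m − R̄_m)² = 195.8683  ⇒  Var(R_m) = 195.8683 / 6 = 32.6447
β = Cov / Var(R_m) = 37.9367 / 32.6447 = 1.1621
MRP = 8.27% − 4.40% = 3.87%
E(R) = R_f + β × MRP = 4.40% + 1.1621 × 3.87% = 8.90%

8.90%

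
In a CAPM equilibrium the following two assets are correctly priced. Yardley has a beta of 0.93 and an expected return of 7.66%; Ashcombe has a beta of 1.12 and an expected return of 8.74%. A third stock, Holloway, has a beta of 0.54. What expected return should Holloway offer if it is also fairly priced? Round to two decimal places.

MRP (SML slope) = (8.74% − 7.66%) / (1.12 − 0.93) = 1.08% / 0.19 = 5.6842%
R_f (intercept) = 7.66% − 0.93 × 5.6842% = 2.3737%
E(R_Holloway) = R_f + β × MRP = 2.3737% + 0.54 × 5.6842% = 5.44%

5.44%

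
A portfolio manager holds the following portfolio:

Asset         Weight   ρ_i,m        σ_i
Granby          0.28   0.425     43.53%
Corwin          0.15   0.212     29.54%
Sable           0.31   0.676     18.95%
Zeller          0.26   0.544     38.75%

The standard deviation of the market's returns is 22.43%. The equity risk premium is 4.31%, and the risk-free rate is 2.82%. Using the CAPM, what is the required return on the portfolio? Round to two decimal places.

5.81%

β_Granby = 0.425 × 43.53% / 22.43% = 0.8248
β_Corwin = 0.212 × 29.54% / 22.43% = 0.2792
β_Sable = 0.676 × 18.95% / 22.43% = 0.5711
β_Zeller = 0.544 × 38.75% / 22.43% = 0.9398
β_P = Σ w_i β_i = 0.28×0.8248 + 0.15×0.2792 + 0.31×0.5711 + 0.26×0.9398 = 0.6942
E(R_P) = R_f + β_P × MRP = 2.82% + 0.6942 × 4.31% = 5.81%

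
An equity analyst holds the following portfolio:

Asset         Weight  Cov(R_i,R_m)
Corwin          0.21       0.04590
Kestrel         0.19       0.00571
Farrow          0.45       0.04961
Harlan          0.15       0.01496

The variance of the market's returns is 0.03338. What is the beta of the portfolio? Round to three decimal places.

1.057

β_Corwin = 0.04590 / 0.03338 = 1.3751
β_Kestrel = 0.00571 / 0.03338 = 0.1711
β_Farrow = 0.04961 / 0.03338 = 1.4862
β_Harlan = 0.01496 / 0.03338 = 0.4482
β_P = Σ w_i β_i = 0.21×1.3751 + 0.19×0.1711 + 0.45×1.4862 + 0.15×0.4482 = 1.0573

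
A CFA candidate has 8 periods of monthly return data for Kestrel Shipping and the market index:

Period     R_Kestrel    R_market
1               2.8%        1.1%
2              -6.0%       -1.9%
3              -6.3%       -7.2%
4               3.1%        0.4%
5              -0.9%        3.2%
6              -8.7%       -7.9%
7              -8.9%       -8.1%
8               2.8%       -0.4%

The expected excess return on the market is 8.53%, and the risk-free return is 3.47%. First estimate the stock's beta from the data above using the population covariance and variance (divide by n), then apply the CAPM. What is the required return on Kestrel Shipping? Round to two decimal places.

11.96%

Mean R_i = (2.8 − 6.0 − 6.3 + 3.1 − 0.9 − 8.7 − 8.9 + 2.8) / 8 = -2.7625%
Mean R_m = (1.1 − 1.9 − 7.2 + 0.4 + 3.2 − 7.9 − 8.1 − 0.4) / 8 = -2.6000%
Σ(R_i − R̄_i)(R_m − R̄_m) = 140.4400  ⇒  Cov = 140.4400 / 8 = 17.5550
Σ(R_m − R̄_m)² = 141.1600  ⇒  Var(R_m) = 141.1600 / 8 = 17.6450
β = Cov / Var(R_m) = 17.5550 / 17.6450 = 0.9949
E(R) = R_f + β × MRP = 3.47% + 0.9949 × 8.53% = 11.96%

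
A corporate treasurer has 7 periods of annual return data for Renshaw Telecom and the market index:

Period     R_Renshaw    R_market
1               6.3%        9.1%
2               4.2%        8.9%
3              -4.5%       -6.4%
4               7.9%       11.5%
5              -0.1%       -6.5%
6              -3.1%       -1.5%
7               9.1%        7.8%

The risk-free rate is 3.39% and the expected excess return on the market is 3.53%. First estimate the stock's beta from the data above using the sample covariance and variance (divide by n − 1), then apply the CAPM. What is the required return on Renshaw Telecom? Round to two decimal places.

5.57%

Mean R_i = (6.3 + 4.2 − 4.5 + 7.9 − 0.1 − 3.1 + 9.1) / 7 = 2.8286%
Mean R_m = (9.1 + 8.9 − 6.4 + 11.5 − 6.5 − 1.5 + 7.8) / 7 = 3.2714%
Σ(R_i − R̄_i)(R_m − R̄_m) = 225.8657  ⇒  Cov = 225.8657 / 6 = 37.6443
Σ(R_m − R̄_m)² = 365.6543  ⇒  Var(R_m) = 365.6543 / 6 = 60.9424
β = Cov / Var(R_m) = 37.6443 / 60.9424 = 0.6177
E(R) = R_f + β × MRP = 3.39% + 0.6177 × 3.53% = 5.57%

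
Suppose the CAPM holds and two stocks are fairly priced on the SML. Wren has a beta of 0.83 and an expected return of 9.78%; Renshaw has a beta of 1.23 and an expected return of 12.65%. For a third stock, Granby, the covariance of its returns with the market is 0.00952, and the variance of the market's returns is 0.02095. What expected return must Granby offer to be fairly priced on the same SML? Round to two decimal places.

MRP = (12.65% − 9.78%) / (1.23 − 0.83) = 7.1750%
R_f = 9.78% − 0.83 × 7.1750% = 3.8248%
β_Granby = Cov / Var(R_m) = 0.00952 / 0.02095 = 0.4544
E(R_Granby) = R_f + β × MRP = 3.8248% + 0.4544 × 7.1750% = 7.09%

7.09%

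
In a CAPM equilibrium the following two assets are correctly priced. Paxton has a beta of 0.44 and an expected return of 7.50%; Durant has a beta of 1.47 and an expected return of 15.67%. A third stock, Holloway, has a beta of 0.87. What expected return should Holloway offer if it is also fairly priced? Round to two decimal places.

MRP (SML slope) = (15.67% − 7.50%) / (1.47 − 0.44) = 8.17% / 1.03 = 7.9320%
R_f (intercept) = 7.50% − 0.44 × 7.9320% = 4.0099%
E(R_Holloway) = R_f + β × MRP = 4.0099% + 0.87 × 7.9320% = 10.91%

10.91%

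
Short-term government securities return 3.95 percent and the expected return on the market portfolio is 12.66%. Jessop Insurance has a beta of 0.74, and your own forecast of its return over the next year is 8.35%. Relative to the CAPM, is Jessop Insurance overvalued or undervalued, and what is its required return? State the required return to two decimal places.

Overvalued; required return 10.40%

MRP = 12.66% − 3.95% = 8.71%
Required return = R_f + β·MRP = 3.95% + 0.74 × 8.71% = 10.40%
Forecast 8.35% < required 10.40% → the stock plots below the SML → overvalued.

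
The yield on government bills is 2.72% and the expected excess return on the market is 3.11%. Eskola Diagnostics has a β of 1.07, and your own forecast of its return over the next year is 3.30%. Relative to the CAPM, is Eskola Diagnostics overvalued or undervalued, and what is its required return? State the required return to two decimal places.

Required return = R_f + β·MRP = 2.72% + 1.07 × 3.11% = 6.05%
Forecast 3.30% < required 6.05% → the stock plots below the SML → overvalued.

Overvalued; required return 6.05%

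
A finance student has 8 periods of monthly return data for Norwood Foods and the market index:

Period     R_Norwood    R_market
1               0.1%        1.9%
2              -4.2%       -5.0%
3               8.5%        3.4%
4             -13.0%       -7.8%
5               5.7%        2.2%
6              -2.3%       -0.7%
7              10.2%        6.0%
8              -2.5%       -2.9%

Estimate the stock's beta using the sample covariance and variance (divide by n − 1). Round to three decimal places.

Mean R_i = (0.1 − 4.2 + 8.5 − 13.0 + 5.7 − 2.3 + 10.2 − 2.5) / 8 = 0.3125%
Mean R_m = (1.9 − 5.0 + 3.4 − 7.8 + 2.2 − 0.7 + 6.0 − 2.9) / 8 = -0.3625%
Σ(R_i − R̄_i)(R_m − R̄_m) = 234.9963  ⇒  Cov = 234.9963 / 7 = 33.5709
Σ(R_m − R̄_m)² = 149.6988  ⇒  Var(R_m) = 149.6988 / 7 = 21.3855
β = Cov / Var(R_m) = 33.5709 / 21.3855 = 1.5698

1.570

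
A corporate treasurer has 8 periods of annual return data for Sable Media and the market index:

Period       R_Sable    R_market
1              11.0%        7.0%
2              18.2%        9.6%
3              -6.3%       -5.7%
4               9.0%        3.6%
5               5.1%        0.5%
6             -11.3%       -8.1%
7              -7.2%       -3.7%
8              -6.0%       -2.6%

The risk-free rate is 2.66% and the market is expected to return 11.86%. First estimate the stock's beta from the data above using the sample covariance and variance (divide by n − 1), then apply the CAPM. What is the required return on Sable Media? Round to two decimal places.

Mean R_i = (11.0 + 18.2 − 6.3 + 9.0 + 5.1 − 11.3 − 7.2 − 6.0) / 8 = 1.5625%
Mean R_m = (7.0 + 9.6 − 5.7 + 3.6 + 0.5 − 8.1 − 3.7 − 2.6) / 8 = 0.0750%
Σ(R_i − R̄_i)(R_m − R̄_m) = 455.4125  ⇒  Cov = 455.4125 / 7 = 65.0589
Σ(R_m − R̄_m)² = 272.8750  ⇒  Var(R_m) = 272.8750 / 7 = 38.9821
β = Cov / Var(R_m) = 65.0589 / 38.9821 = 1.6689
MRP = 11.86% − 2.66% = 9.20%
E(R) = R_f + β × MRP = 2.66% + 1.6689 × 9.20% = 18.01%

18.01%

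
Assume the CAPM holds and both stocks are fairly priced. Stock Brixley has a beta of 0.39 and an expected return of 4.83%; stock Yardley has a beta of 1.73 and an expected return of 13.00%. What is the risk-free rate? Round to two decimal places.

2.45%

Both satisfy E(R) = R_f + β·MRP, so the slope of the SML is
MRP = (13.00% − 4.83%) / (1.73 − 0.39) = 8.17% / 1.34 = 6.0970%
R_f = E(R_Brixley) − β_Brixley·MRP = 4.83% − 0.39 × 6.0970% = 2.4522%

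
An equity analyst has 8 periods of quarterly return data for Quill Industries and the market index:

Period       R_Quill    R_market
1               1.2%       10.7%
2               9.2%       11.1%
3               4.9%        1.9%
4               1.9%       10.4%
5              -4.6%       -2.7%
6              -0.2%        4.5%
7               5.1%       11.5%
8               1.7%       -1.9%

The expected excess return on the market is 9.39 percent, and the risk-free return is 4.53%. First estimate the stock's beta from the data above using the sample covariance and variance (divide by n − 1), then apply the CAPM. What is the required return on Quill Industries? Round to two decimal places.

Mean R_i = (1.2 + 9.2 + 4.9 + 1.9 − 4.6 − 0.2 + 5.1 + 1.7) / 8 = 2.4000%
Mean R_m = (10.7 + 11.1 + 1.9 + 10.4 − 2.7 + 4.5 + 11.5 − 1.9) / 8 = 5.6875%
Σ(R_i − R̄_i)(R_m − R̄_m) = 101.7700  ⇒  Cov = 101.7700 / 7 = 14.5386
Σ(R_m − R̄_m)² = 254.0888  ⇒  Var(R_m) = 254.0888 / 7 = 36.2984
β = Cov / Var(R_m) = 14.5386 / 36.2984 = 0.4005
E(R) = R_f + β × MRP = 4.53% + 0.4005 × 9.39% = 8.29%

8.29%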